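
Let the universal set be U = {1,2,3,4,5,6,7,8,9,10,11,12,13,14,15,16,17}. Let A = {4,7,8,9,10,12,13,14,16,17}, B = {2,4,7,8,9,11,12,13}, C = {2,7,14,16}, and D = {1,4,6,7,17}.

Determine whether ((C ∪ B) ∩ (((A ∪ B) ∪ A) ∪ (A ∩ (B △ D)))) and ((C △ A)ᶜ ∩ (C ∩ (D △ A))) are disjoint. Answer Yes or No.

No

C ∪ B = {2,4,7,8,9,11,12,13,14,16}
A ∪ B = {2,4,7,8,9,10,11,12,13,14,16,17}
(A ∪ B) ∪ A = {2,4,7,8,9,10,11,12,13,14,16,17}
B △ D = {1,2,6,8,9,11,12,13,17}
A ∩ (B △ D) = {8,9,12,13,17}
((A ∪ B) ∪ A) ∪ (A ∩ (B △ D)) = {2,4,7,8,9,10,11,12,13,14,16,17}
(C ∪ B) ∩ (((A ∪ B) ∪ A) ∪ (A ∩ (B △ D))) = {2,4,7,8,9,11,12,13,14,16}
C △ A = {2,4,8,9,10,12,13,17}
(C △ A)ᶜ = {1,3,5,6,7,11,14,15,16}
D △ A = {1,6,8,9,10,12,13,14,16}
C ∩ (D △ A) = {14,16}
(C △ A)ᶜ ∩ (C ∩ (D △ A)) = {14,16}
14 lies in both, so they are not disjoint.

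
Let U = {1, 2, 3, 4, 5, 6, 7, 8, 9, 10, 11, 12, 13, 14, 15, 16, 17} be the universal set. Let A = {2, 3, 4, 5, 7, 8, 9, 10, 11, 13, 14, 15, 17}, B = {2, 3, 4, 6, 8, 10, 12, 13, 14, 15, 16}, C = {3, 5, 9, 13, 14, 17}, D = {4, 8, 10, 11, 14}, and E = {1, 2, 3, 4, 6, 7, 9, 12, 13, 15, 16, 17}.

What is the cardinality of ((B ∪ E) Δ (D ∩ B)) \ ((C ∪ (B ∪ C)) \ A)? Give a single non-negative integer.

8

B ∪ E = {1, 2, 3, 4, 6, 7, 8, 9, 10, 12, 13, 14, 15, 16, 17}
D ∩ B = {4, 8, 10, 14}
(B ∪ E) Δ (D ∩ B) = {1, 2, 3, 6, 7, 9, 12, 13, 15, 16, 17}
B ∪ C = {2, 3, 4, 5, 6, 8, 9, 10, 12, 13, 14, 15, 16, 17}
C ∪ (B ∪ C) = {2, 3, 4, 5, 6, 8, 9, 10, 12, 13, 14, 15, 16, 17}
(C ∪ (B ∪ C)) \ A = {6, 12, 16}
((B ∪ E) Δ (D ∩ B)) \ ((C ∪ (B ∪ C)) \ A) = {1, 2, 3, 7, 9, 13, 15, 17}
|((B ∪ E) Δ (D ∩ B)) \ ((C ∪ (B ∪ C)) \ A)| = 8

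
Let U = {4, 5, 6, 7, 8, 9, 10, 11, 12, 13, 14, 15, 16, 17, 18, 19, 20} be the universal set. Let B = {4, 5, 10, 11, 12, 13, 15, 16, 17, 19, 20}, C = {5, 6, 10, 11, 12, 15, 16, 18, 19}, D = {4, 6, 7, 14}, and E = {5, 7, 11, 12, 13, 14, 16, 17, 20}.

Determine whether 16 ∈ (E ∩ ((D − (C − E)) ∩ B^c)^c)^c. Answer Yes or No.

No

16 ∈ C and 16 ∈ E, so 16 ∉ C − E
16 ∉ D and 16 ∉ (C − E), so 16 ∉ D − (C − E)
16 ∈ B, so 16 ∉ B^c
16 ∉ (D − (C − E)) and 16 ∉ B^c, so 16 ∉ (D − (C − E)) ∩ B^c
16 ∈ ((D − (C − E)) ∩ B^c)^c since 16 ∉ ((D − (C − E)) ∩ B^c)
16 ∈ E and 16 ∈ ((D − (C − E)) ∩ B^c)^c, so 16 ∈ E ∩ ((D − (C − E)) ∩ B^c)^c
16 ∉ (E ∩ ((D − (C − E)) ∩ B^c)^c)^c since 16 ∈ (E ∩ ((D − (C − E)) ∩ B^c)^c)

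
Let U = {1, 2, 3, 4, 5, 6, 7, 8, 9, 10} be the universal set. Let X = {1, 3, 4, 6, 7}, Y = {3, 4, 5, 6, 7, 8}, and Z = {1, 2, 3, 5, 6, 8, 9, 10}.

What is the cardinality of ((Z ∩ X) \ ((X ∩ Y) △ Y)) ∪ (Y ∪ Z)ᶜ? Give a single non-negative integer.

Z ∩ X = {1, 3, 6}
X ∩ Y = {3, 4, 6, 7}
(X ∩ Y) △ Y = {5, 8}
(Z ∩ X) \ ((X ∩ Y) △ Y) = {1, 3, 6}
Y ∪ Z = {1, 2, 3, 4, 5, 6, 7, 8, 9, 10}
(Y ∪ Z)ᶜ = {}
((Z ∩ X) \ ((X ∩ Y) △ Y)) ∪ (Y ∪ Z)ᶜ = {1, 3, 6}
|((Z ∩ X) \ ((X ∩ Y) △ Y)) ∪ (Y ∪ Z)ᶜ| = 3

3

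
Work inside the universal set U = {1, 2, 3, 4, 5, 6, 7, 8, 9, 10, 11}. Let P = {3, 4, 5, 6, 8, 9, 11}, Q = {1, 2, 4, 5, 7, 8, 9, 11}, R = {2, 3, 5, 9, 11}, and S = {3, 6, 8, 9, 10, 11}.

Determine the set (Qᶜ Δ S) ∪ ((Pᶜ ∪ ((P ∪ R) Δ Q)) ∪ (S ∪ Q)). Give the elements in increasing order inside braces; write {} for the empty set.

Qᶜ = {3, 6, 10}
Qᶜ Δ S = {8, 9, 11}
Pᶜ = {1, 2, 7, 10}
P ∪ R = {2, 3, 4, 5, 6, 8, 9, 11}
(P ∪ R) Δ Q = {1, 3, 6, 7}
Pᶜ ∪ ((P ∪ R) Δ Q) = {1, 2, 3, 6, 7, 10}
S ∪ Q = {1, 2, 3, 4, 5, 6, 7, 8, 9, 10, 11}
(Pᶜ ∪ ((P ∪ R) Δ Q)) ∪ (S ∪ Q) = {1, 2, 3, 4, 5, 6, 7, 8, 9, 10, 11}
(Qᶜ Δ S) ∪ ((Pᶜ ∪ ((P ∪ R) Δ Q)) ∪ (S ∪ Q)) = {1, 2, 3, 4, 5, 6, 7, 8, 9, 10, 11}

{1, 2, 3, 4, 5, 6, 7, 8, 9, 10, 11}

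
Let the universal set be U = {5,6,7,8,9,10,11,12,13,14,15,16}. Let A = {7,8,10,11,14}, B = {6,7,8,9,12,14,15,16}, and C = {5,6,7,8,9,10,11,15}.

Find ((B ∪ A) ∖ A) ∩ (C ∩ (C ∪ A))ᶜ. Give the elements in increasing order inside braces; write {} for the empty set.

{12,16}

B ∪ A = {6,7,8,9,10,11,12,14,15,16}
(B ∪ A) ∖ A = {6,9,12,15,16}
C ∪ A = {5,6,7,8,9,10,11,14,15}
C ∩ (C ∪ A) = {5,6,7,8,9,10,11,15}
(C ∩ (C ∪ A))ᶜ = {12,13,14,16}
((B ∪ A) ∖ A) ∩ (C ∩ (C ∪ A))ᶜ = {12,16}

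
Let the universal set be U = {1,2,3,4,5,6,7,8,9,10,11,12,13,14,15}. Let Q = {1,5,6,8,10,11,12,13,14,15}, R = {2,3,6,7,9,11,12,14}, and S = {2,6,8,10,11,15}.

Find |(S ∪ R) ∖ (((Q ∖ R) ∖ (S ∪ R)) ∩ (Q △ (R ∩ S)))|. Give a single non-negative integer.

11

S ∪ R = {2,3,6,7,8,9,10,11,12,14,15}
Q ∖ R = {1,5,8,10,13,15}
(Q ∖ R) ∖ (S ∪ R) = {1,5,13}
R ∩ S = {2,6,11}
Q △ (R ∩ S) = {1,2,5,8,10,12,13,14,15}
((Q ∖ R) ∖ (S ∪ R)) ∩ (Q △ (R ∩ S)) = {1,5,13}
(S ∪ R) ∖ (((Q ∖ R) ∖ (S ∪ R)) ∩ (Q △ (R ∩ S))) = {2,3,6,7,8,9,10,11,12,14,15}
|(S ∪ R) ∖ (((Q ∖ R) ∖ (S ∪ R)) ∩ (Q △ (R ∩ S)))| = 11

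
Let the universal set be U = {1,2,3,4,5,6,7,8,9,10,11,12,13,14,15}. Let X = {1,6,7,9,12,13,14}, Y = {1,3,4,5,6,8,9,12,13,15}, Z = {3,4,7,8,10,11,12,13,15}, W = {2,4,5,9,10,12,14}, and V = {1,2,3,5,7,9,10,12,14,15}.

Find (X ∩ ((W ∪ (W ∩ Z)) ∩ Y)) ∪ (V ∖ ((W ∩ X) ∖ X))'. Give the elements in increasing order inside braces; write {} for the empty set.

W ∩ Z = {4,10,12}
W ∪ (W ∩ Z) = {2,4,5,9,10,12,14}
(W ∪ (W ∩ Z)) ∩ Y = {4,5,9,12}
X ∩ ((W ∪ (W ∩ Z)) ∩ Y) = {9,12}
W ∩ X = {9,12,14}
(W ∩ X) ∖ X = {}
V ∖ ((W ∩ X) ∖ X) = {1,2,3,5,7,9,10,12,14,15}
(V ∖ ((W ∩ X) ∖ X))' = {4,6,8,11,13}
(X ∩ ((W ∪ (W ∩ Z)) ∩ Y)) ∪ (V ∖ ((W ∩ X) ∖ X))' = {4,6,8,9,11,12,13}

{4,6,8,9,11,12,13}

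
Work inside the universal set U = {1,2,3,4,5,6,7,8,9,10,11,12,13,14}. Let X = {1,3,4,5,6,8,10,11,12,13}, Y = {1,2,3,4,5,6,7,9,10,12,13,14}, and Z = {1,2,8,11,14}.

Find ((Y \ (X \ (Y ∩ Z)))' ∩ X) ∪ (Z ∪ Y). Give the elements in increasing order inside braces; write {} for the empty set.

{1,2,3,4,5,6,7,8,9,10,11,12,13,14}

Y ∩ Z = {1,2,14}
X \ (Y ∩ Z) = {3,4,5,6,8,10,11,12,13}
Y \ (X \ (Y ∩ Z)) = {1,2,7,9,14}
(Y \ (X \ (Y ∩ Z)))' = {3,4,5,6,8,10,11,12,13}
(Y \ (X \ (Y ∩ Z)))' ∩ X = {3,4,5,6,8,10,11,12,13}
Z ∪ Y = {1,2,3,4,5,6,7,8,9,10,11,12,13,14}
((Y \ (X \ (Y ∩ Z)))' ∩ X) ∪ (Z ∪ Y) = {1,2,3,4,5,6,7,8,9,10,11,12,13,14}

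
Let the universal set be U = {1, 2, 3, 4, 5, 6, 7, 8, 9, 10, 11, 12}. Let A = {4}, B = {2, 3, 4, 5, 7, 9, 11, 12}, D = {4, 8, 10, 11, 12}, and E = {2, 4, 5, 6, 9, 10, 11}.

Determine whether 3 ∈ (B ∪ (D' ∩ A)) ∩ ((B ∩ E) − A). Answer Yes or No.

No

3 ∉ D, so 3 ∈ D'
3 ∈ D' and 3 ∉ A, so 3 ∉ D' ∩ A
3 ∈ B and 3 ∉ (D' ∩ A), so 3 ∈ B ∪ (D' ∩ A)
3 ∈ B and 3 ∉ E, so 3 ∉ B ∩ E
3 ∉ (B ∩ E) and 3 ∉ A, so 3 ∉ (B ∩ E) − A
3 ∈ (B ∪ (D' ∩ A)) and 3 ∉ ((B ∩ E) − A), so 3 ∉ (B ∪ (D' ∩ A)) ∩ ((B ∩ E) − A)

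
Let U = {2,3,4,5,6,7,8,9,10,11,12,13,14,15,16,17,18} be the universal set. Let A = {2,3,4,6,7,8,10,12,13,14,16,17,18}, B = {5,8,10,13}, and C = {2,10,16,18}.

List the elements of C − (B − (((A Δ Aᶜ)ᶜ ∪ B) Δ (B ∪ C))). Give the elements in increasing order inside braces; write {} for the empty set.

Aᶜ = {5,9,11,15}
A Δ Aᶜ = {2,3,4,5,6,7,8,9,10,11,12,13,14,15,16,17,18}
(A Δ Aᶜ)ᶜ = {}
(A Δ Aᶜ)ᶜ ∪ B = {5,8,10,13}
B ∪ C = {2,5,8,10,13,16,18}
((A Δ Aᶜ)ᶜ ∪ B) Δ (B ∪ C) = {2,16,18}
B − (((A Δ Aᶜ)ᶜ ∪ B) Δ (B ∪ C)) = {5,8,10,13}
C − (B − (((A Δ Aᶜ)ᶜ ∪ B) Δ (B ∪ C))) = {2,16,18}

{2,16,18}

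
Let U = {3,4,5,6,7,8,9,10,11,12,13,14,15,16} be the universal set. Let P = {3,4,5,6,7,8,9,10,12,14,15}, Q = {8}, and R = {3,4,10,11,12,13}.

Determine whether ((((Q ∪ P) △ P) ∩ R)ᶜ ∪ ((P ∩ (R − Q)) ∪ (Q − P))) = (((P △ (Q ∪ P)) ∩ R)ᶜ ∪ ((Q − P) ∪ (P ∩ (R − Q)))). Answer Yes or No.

Yes

Q ∪ P = {3,4,5,6,7,8,9,10,12,14,15}
(Q ∪ P) △ P = {}
((Q ∪ P) △ P) ∩ R = {}
(((Q ∪ P) △ P) ∩ R)ᶜ = {3,4,5,6,7,8,9,10,11,12,13,14,15,16}
R − Q = {3,4,10,11,12,13}
P ∩ (R − Q) = {3,4,10,12}
Q − P = {}
(P ∩ (R − Q)) ∪ (Q − P) = {3,4,10,12}
(((Q ∪ P) △ P) ∩ R)ᶜ ∪ ((P ∩ (R − Q)) ∪ (Q − P)) = {3,4,5,6,7,8,9,10,11,12,13,14,15,16}
P △ (Q ∪ P) = {}
(P △ (Q ∪ P)) ∩ R = {}
((P △ (Q ∪ P)) ∩ R)ᶜ = {3,4,5,6,7,8,9,10,11,12,13,14,15,16}
(Q − P) ∪ (P ∩ (R − Q)) = {3,4,10,12}
((P △ (Q ∪ P)) ∩ R)ᶜ ∪ ((Q − P) ∪ (P ∩ (R − Q))) = {3,4,5,6,7,8,9,10,11,12,13,14,15,16}
Both equal {3,4,5,6,7,8,9,10,11,12,13,14,15,16}, so (((Q ∪ P) △ P) ∩ R)ᶜ ∪ ((P ∩ (R − Q)) ∪ (Q − P)) = ((P △ (Q ∪ P)) ∩ R)ᶜ ∪ ((Q − P) ∪ (P ∩ (R − Q))).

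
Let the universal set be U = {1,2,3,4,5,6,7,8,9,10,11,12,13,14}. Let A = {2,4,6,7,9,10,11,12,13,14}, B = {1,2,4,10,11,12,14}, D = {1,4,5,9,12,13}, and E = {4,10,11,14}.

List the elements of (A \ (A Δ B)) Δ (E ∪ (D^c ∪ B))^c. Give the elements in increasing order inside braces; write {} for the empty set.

{2,4,5,9,10,11,12,13,14}

A Δ B = {1,6,7,9,13}
A \ (A Δ B) = {2,4,10,11,12,14}
D^c = {2,3,6,7,8,10,11,14}
D^c ∪ B = {1,2,3,4,6,7,8,10,11,12,14}
E ∪ (D^c ∪ B) = {1,2,3,4,6,7,8,10,11,12,14}
(E ∪ (D^c ∪ B))^c = {5,9,13}
(A \ (A Δ B)) Δ (E ∪ (D^c ∪ B))^c = {2,4,5,9,10,11,12,13,14}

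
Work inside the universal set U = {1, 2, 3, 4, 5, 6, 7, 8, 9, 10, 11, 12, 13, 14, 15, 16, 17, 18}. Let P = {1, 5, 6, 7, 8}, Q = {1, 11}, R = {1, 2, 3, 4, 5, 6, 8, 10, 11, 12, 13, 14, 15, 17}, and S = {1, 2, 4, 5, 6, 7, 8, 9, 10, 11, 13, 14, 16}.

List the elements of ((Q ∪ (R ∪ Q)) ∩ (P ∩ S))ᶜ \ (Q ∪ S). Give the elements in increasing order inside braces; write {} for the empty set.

R ∪ Q = {1, 2, 3, 4, 5, 6, 8, 10, 11, 12, 13, 14, 15, 17}
Q ∪ (R ∪ Q) = {1, 2, 3, 4, 5, 6, 8, 10, 11, 12, 13, 14, 15, 17}
P ∩ S = {1, 5, 6, 7, 8}
(Q ∪ (R ∪ Q)) ∩ (P ∩ S) = {1, 5, 6, 8}
((Q ∪ (R ∪ Q)) ∩ (P ∩ S))ᶜ = {2, 3, 4, 7, 9, 10, 11, 12, 13, 14, 15, 16, 17, 18}
Q ∪ S = {1, 2, 4, 5, 6, 7, 8, 9, 10, 11, 13, 14, 16}
((Q ∪ (R ∪ Q)) ∩ (P ∩ S))ᶜ \ (Q ∪ S) = {3, 12, 15, 17, 18}

{3, 12, 15, 17, 18}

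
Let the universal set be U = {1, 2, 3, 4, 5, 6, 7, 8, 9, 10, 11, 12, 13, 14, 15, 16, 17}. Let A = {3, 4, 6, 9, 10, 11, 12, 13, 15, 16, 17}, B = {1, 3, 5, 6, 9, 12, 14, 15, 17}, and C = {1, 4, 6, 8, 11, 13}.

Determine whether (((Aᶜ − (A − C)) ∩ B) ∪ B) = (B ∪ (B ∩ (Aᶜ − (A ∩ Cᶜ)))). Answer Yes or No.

Yes

Aᶜ = {1, 2, 5, 7, 8, 14}
A − C = {3, 9, 10, 12, 15, 16, 17}
Aᶜ − (A − C) = {1, 2, 5, 7, 8, 14}
(Aᶜ − (A − C)) ∩ B = {1, 5, 14}
((Aᶜ − (A − C)) ∩ B) ∪ B = {1, 3, 5, 6, 9, 12, 14, 15, 17}
Cᶜ = {2, 3, 5, 7, 9, 10, 12, 14, 15, 16, 17}
A ∩ Cᶜ = {3, 9, 10, 12, 15, 16, 17}
Aᶜ − (A ∩ Cᶜ) = {1, 2, 5, 7, 8, 14}
B ∩ (Aᶜ − (A ∩ Cᶜ)) = {1, 5, 14}
B ∪ (B ∩ (Aᶜ − (A ∩ Cᶜ))) = {1, 3, 5, 6, 9, 12, 14, 15, 17}
Both equal {1, 3, 5, 6, 9, 12, 14, 15, 17}, so ((Aᶜ − (A − C)) ∩ B) ∪ B = B ∪ (B ∩ (Aᶜ − (A ∩ Cᶜ))).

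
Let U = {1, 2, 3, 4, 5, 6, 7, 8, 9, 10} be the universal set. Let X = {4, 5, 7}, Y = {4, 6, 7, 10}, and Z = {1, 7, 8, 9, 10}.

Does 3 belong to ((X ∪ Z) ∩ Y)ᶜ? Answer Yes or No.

Yes

3 ∉ X and 3 ∉ Z, so 3 ∉ X ∪ Z
3 ∉ (X ∪ Z) and 3 ∉ Y, so 3 ∉ (X ∪ Z) ∩ Y
3 ∈ ((X ∪ Z) ∩ Y)ᶜ since 3 ∉ ((X ∪ Z) ∩ Y)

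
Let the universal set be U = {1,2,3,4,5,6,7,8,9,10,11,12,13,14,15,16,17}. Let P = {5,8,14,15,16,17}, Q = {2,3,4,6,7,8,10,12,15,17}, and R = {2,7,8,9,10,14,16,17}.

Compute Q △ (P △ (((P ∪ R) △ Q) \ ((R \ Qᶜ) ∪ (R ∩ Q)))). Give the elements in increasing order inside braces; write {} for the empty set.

{2,7,9,10}

P ∪ R = {2,5,7,8,9,10,14,15,16,17}
(P ∪ R) △ Q = {3,4,5,6,9,12,14,16}
Qᶜ = {1,5,9,11,13,14,16}
R \ Qᶜ = {2,7,8,10,17}
R ∩ Q = {2,7,8,10,17}
(R \ Qᶜ) ∪ (R ∩ Q) = {2,7,8,10,17}
((P ∪ R) △ Q) \ ((R \ Qᶜ) ∪ (R ∩ Q)) = {3,4,5,6,9,12,14,16}
P △ (((P ∪ R) △ Q) \ ((R \ Qᶜ) ∪ (R ∩ Q))) = {3,4,6,8,9,12,15,17}
Q △ (P △ (((P ∪ R) △ Q) \ ((R \ Qᶜ) ∪ (R ∩ Q)))) = {2,7,9,10}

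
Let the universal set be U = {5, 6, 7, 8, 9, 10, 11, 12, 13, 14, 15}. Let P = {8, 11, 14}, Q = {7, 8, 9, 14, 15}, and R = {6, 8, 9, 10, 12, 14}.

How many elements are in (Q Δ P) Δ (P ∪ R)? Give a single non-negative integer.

7

Q Δ P = {7, 9, 11, 15}
P ∪ R = {6, 8, 9, 10, 11, 12, 14}
(Q Δ P) Δ (P ∪ R) = {6, 7, 8, 10, 12, 14, 15}
|(Q Δ P) Δ (P ∪ R)| = 7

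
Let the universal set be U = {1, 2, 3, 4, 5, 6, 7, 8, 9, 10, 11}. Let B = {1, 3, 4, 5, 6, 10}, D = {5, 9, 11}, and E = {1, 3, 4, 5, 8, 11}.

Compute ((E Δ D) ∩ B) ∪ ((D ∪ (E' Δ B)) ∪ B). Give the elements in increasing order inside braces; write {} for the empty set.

{1, 2, 3, 4, 5, 6, 7, 9, 10, 11}

E Δ D = {1, 3, 4, 8, 9}
(E Δ D) ∩ B = {1, 3, 4}
E' = {2, 6, 7, 9, 10}
E' Δ B = {1, 2, 3, 4, 5, 7, 9}
D ∪ (E' Δ B) = {1, 2, 3, 4, 5, 7, 9, 11}
(D ∪ (E' Δ B)) ∪ B = {1, 2, 3, 4, 5, 6, 7, 9, 10, 11}
((E Δ D) ∩ B) ∪ ((D ∪ (E' Δ B)) ∪ B) = {1, 2, 3, 4, 5, 6, 7, 9, 10, 11}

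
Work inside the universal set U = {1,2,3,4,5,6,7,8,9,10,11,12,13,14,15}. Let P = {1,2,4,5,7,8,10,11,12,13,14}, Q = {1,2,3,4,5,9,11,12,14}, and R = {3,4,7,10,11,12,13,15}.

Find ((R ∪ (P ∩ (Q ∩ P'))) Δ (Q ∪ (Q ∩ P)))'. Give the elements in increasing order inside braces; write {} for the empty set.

{3,4,6,8,11,12}

P' = {3,6,9,15}
Q ∩ P' = {3,9}
P ∩ (Q ∩ P') = {}
R ∪ (P ∩ (Q ∩ P')) = {3,4,7,10,11,12,13,15}
Q ∩ P = {1,2,4,5,11,12,14}
Q ∪ (Q ∩ P) = {1,2,3,4,5,9,11,12,14}
(R ∪ (P ∩ (Q ∩ P'))) Δ (Q ∪ (Q ∩ P)) = {1,2,5,7,9,10,13,14,15}
((R ∪ (P ∩ (Q ∩ P'))) Δ (Q ∪ (Q ∩ P)))' = {3,4,6,8,11,12}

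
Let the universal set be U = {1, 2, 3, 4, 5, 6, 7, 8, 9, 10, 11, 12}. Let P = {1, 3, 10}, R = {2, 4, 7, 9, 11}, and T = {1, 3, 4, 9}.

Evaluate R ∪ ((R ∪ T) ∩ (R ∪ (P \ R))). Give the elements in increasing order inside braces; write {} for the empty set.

{1, 2, 3, 4, 7, 9, 11}

R ∪ T = {1, 2, 3, 4, 7, 9, 11}
P \ R = {1, 3, 10}
R ∪ (P \ R) = {1, 2, 3, 4, 7, 9, 10, 11}
(R ∪ T) ∩ (R ∪ (P \ R)) = {1, 2, 3, 4, 7, 9, 11}
R ∪ ((R ∪ T) ∩ (R ∪ (P \ R))) = {1, 2, 3, 4, 7, 9, 11}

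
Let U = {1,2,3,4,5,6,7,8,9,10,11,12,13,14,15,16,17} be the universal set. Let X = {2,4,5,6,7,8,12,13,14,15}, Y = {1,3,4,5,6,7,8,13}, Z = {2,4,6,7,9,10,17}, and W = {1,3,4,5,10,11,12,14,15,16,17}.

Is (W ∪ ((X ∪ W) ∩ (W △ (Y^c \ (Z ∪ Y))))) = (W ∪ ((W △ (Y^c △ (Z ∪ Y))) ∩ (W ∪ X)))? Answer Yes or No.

X ∪ W = {1,2,3,4,5,6,7,8,10,11,12,13,14,15,16,17}
Y^c = {2,9,10,11,12,14,15,16,17}
Z ∪ Y = {1,2,3,4,5,6,7,8,9,10,13,17}
Y^c \ (Z ∪ Y) = {11,12,14,15,16}
W △ (Y^c \ (Z ∪ Y)) = {1,3,4,5,10,17}
(X ∪ W) ∩ (W △ (Y^c \ (Z ∪ Y))) = {1,3,4,5,10,17}
W ∪ ((X ∪ W) ∩ (W △ (Y^c \ (Z ∪ Y)))) = {1,3,4,5,10,11,12,14,15,16,17}
Y^c △ (Z ∪ Y) = {1,3,4,5,6,7,8,11,12,13,14,15,16}
W △ (Y^c △ (Z ∪ Y)) = {6,7,8,10,13,17}
W ∪ X = {1,2,3,4,5,6,7,8,10,11,12,13,14,15,16,17}
(W △ (Y^c △ (Z ∪ Y))) ∩ (W ∪ X) = {6,7,8,10,13,17}
W ∪ ((W △ (Y^c △ (Z ∪ Y))) ∩ (W ∪ X)) = {1,3,4,5,6,7,8,10,11,12,13,14,15,16,17}
6 ∈ W ∪ ((W △ (Y^c △ (Z ∪ Y))) ∩ (W ∪ X)) but 6 ∉ W ∪ ((X ∪ W) ∩ (W △ (Y^c \ (Z ∪ Y)))), so they differ.

No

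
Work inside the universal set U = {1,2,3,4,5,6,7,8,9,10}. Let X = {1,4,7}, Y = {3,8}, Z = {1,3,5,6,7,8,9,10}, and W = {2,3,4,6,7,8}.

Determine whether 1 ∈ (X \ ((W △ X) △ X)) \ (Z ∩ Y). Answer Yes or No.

1 ∉ W and 1 ∈ X, so 1 ∈ W △ X
1 ∈ (W △ X) and 1 ∈ X, so 1 ∉ (W △ X) △ X
1 ∈ X and 1 ∉ ((W △ X) △ X), so 1 ∈ X \ ((W △ X) △ X)
1 ∈ Z and 1 ∉ Y, so 1 ∉ Z ∩ Y
1 ∈ (X \ ((W △ X) △ X)) and 1 ∉ (Z ∩ Y), so 1 ∈ (X \ ((W △ X) △ X)) \ (Z ∩ Y)

Yes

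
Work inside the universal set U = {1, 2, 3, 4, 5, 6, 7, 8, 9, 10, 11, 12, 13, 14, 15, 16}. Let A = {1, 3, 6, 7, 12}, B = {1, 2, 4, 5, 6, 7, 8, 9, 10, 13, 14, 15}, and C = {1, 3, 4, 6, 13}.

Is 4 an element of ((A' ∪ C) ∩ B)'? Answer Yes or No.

4 ∉ A, so 4 ∈ A'
4 ∈ A' and 4 ∈ C, so 4 ∈ A' ∪ C
4 ∈ (A' ∪ C) and 4 ∈ B, so 4 ∈ (A' ∪ C) ∩ B
4 ∉ ((A' ∪ C) ∩ B)' since 4 ∈ ((A' ∪ C) ∩ B)

No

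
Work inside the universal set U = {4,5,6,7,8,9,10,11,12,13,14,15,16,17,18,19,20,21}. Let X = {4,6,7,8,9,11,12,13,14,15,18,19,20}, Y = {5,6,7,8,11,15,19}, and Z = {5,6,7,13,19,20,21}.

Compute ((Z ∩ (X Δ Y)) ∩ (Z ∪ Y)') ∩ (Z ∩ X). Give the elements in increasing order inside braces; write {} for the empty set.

{}

X Δ Y = {4,5,9,12,13,14,18,20}
Z ∩ (X Δ Y) = {5,13,20}
Z ∪ Y = {5,6,7,8,11,13,15,19,20,21}
(Z ∪ Y)' = {4,9,10,12,14,16,17,18}
(Z ∩ (X Δ Y)) ∩ (Z ∪ Y)' = {}
Z ∩ X = {6,7,13,19,20}
((Z ∩ (X Δ Y)) ∩ (Z ∪ Y)') ∩ (Z ∩ X) = {}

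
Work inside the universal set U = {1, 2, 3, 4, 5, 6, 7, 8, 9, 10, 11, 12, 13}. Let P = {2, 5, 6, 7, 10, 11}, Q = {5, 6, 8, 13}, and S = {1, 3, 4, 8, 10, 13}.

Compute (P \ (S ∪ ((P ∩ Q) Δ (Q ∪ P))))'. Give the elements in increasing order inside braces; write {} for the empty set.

P ∩ Q = {5, 6}
Q ∪ P = {2, 5, 6, 7, 8, 10, 11, 13}
(P ∩ Q) Δ (Q ∪ P) = {2, 7, 8, 10, 11, 13}
S ∪ ((P ∩ Q) Δ (Q ∪ P)) = {1, 2, 3, 4, 7, 8, 10, 11, 13}
P \ (S ∪ ((P ∩ Q) Δ (Q ∪ P))) = {5, 6}
(P \ (S ∪ ((P ∩ Q) Δ (Q ∪ P))))' = {1, 2, 3, 4, 7, 8, 9, 10, 11, 12, 13}

{1, 2, 3, 4, 7, 8, 9, 10, 11, 12, 13}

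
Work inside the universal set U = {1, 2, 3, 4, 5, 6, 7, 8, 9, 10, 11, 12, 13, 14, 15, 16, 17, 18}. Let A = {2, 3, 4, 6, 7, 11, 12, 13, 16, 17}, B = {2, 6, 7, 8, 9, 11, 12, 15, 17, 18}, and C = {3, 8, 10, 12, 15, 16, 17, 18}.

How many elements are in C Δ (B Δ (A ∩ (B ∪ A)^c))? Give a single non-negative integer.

8

B ∪ A = {2, 3, 4, 6, 7, 8, 9, 11, 12, 13, 15, 16, 17, 18}
(B ∪ A)^c = {1, 5, 10, 14}
A ∩ (B ∪ A)^c = {}
B Δ (A ∩ (B ∪ A)^c) = {2, 6, 7, 8, 9, 11, 12, 15, 17, 18}
C Δ (B Δ (A ∩ (B ∪ A)^c)) = {2, 3, 6, 7, 9, 10, 11, 16}
|C Δ (B Δ (A ∩ (B ∪ A)^c))| = 8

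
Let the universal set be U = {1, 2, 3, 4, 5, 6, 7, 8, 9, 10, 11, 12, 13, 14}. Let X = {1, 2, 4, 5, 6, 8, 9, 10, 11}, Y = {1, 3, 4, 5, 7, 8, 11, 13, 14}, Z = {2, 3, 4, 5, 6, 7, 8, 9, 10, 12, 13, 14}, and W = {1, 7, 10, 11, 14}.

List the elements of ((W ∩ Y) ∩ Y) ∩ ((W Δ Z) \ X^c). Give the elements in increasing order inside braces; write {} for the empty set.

{1, 11}

W ∩ Y = {1, 7, 11, 14}
(W ∩ Y) ∩ Y = {1, 7, 11, 14}
W Δ Z = {1, 2, 3, 4, 5, 6, 8, 9, 11, 12, 13}
X^c = {3, 7, 12, 13, 14}
(W Δ Z) \ X^c = {1, 2, 4, 5, 6, 8, 9, 11}
((W ∩ Y) ∩ Y) ∩ ((W Δ Z) \ X^c) = {1, 11}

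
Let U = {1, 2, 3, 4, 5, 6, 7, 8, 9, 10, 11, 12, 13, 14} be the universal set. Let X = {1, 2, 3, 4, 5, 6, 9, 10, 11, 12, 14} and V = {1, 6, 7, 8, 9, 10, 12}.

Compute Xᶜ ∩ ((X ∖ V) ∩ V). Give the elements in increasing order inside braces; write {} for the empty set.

{}

Xᶜ = {7, 8, 13}
X ∖ V = {2, 3, 4, 5, 11, 14}
(X ∖ V) ∩ V = {}
Xᶜ ∩ ((X ∖ V) ∩ V) = {}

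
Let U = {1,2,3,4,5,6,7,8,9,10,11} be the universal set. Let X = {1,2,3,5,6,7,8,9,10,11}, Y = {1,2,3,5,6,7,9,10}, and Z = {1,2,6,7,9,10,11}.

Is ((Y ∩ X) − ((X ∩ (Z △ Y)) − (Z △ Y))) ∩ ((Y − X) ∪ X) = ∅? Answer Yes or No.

Y ∩ X = {1,2,3,5,6,7,9,10}
Z △ Y = {3,5,11}
X ∩ (Z △ Y) = {3,5,11}
(X ∩ (Z △ Y)) − (Z △ Y) = {}
(Y ∩ X) − ((X ∩ (Z △ Y)) − (Z △ Y)) = {1,2,3,5,6,7,9,10}
Y − X = {}
(Y − X) ∪ X = {1,2,3,5,6,7,8,9,10,11}
1 lies in both, so they are not disjoint.

No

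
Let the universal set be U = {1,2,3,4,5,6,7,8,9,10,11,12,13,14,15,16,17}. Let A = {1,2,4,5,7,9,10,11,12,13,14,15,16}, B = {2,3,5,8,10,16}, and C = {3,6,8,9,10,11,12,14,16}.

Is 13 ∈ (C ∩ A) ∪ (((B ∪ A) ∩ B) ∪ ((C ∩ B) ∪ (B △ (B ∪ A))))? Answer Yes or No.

13 ∉ C and 13 ∈ A, so 13 ∉ C ∩ A
13 ∉ B and 13 ∈ A, so 13 ∈ B ∪ A
13 ∈ (B ∪ A) and 13 ∉ B, so 13 ∉ (B ∪ A) ∩ B
13 ∉ C and 13 ∉ B, so 13 ∉ C ∩ B
13 ∉ B and 13 ∈ A, so 13 ∈ B ∪ A
13 ∉ B and 13 ∈ (B ∪ A), so 13 ∈ B △ (B ∪ A)
13 ∉ (C ∩ B) and 13 ∈ (B △ (B ∪ A)), so 13 ∈ (C ∩ B) ∪ (B △ (B ∪ A))
13 ∉ ((B ∪ A) ∩ B) and 13 ∈ ((C ∩ B) ∪ (B △ (B ∪ A))), so 13 ∈ ((B ∪ A) ∩ B) ∪ ((C ∩ B) ∪ (B △ (B ∪ A)))
13 ∉ (C ∩ A) and 13 ∈ (((B ∪ A) ∩ B) ∪ ((C ∩ B) ∪ (B △ (B ∪ A)))), so 13 ∈ (C ∩ A) ∪ (((B ∪ A) ∩ B) ∪ ((C ∩ B) ∪ (B △ (B ∪ A))))

Yes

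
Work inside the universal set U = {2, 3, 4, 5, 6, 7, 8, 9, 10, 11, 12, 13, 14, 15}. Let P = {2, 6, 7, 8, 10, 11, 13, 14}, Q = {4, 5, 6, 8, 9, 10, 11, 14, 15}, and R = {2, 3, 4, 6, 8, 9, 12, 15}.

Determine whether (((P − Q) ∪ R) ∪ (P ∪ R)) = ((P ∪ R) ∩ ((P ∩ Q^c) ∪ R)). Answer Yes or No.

No

P − Q = {2, 7, 13}
(P − Q) ∪ R = {2, 3, 4, 6, 7, 8, 9, 12, 13, 15}
P ∪ R = {2, 3, 4, 6, 7, 8, 9, 10, 11, 12, 13, 14, 15}
((P − Q) ∪ R) ∪ (P ∪ R) = {2, 3, 4, 6, 7, 8, 9, 10, 11, 12, 13, 14, 15}
Q^c = {2, 3, 7, 12, 13}
P ∩ Q^c = {2, 7, 13}
(P ∩ Q^c) ∪ R = {2, 3, 4, 6, 7, 8, 9, 12, 13, 15}
(P ∪ R) ∩ ((P ∩ Q^c) ∪ R) = {2, 3, 4, 6, 7, 8, 9, 12, 13, 15}
10 ∈ ((P − Q) ∪ R) ∪ (P ∪ R) but 10 ∉ (P ∪ R) ∩ ((P ∩ Q^c) ∪ R), so they differ.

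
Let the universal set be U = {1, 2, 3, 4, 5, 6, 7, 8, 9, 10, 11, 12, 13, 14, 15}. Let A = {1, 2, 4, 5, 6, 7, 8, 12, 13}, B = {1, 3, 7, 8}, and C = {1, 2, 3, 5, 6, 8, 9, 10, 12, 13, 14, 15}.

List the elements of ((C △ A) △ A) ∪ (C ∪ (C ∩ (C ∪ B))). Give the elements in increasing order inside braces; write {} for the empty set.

C △ A = {3, 4, 7, 9, 10, 14, 15}
(C △ A) △ A = {1, 2, 3, 5, 6, 8, 9, 10, 12, 13, 14, 15}
C ∪ B = {1, 2, 3, 5, 6, 7, 8, 9, 10, 12, 13, 14, 15}
C ∩ (C ∪ B) = {1, 2, 3, 5, 6, 8, 9, 10, 12, 13, 14, 15}
C ∪ (C ∩ (C ∪ B)) = {1, 2, 3, 5, 6, 8, 9, 10, 12, 13, 14, 15}
((C △ A) △ A) ∪ (C ∪ (C ∩ (C ∪ B))) = {1, 2, 3, 5, 6, 8, 9, 10, 12, 13, 14, 15}

{1, 2, 3, 5, 6, 8, 9, 10, 12, 13, 14, 15}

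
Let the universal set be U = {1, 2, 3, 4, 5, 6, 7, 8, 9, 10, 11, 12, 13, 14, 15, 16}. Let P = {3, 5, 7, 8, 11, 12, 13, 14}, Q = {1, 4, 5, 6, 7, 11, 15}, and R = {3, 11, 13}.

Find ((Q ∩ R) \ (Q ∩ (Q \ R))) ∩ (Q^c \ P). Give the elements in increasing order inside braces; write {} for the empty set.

{}

Q ∩ R = {11}
Q \ R = {1, 4, 5, 6, 7, 15}
Q ∩ (Q \ R) = {1, 4, 5, 6, 7, 15}
(Q ∩ R) \ (Q ∩ (Q \ R)) = {11}
Q^c = {2, 3, 8, 9, 10, 12, 13, 14, 16}
Q^c \ P = {2, 9, 10, 16}
((Q ∩ R) \ (Q ∩ (Q \ R))) ∩ (Q^c \ P) = {}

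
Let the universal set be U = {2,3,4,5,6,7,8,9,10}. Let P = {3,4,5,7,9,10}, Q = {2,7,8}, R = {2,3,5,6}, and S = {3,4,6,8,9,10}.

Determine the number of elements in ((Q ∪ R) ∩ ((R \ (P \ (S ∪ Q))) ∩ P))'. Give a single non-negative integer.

8

Q ∪ R = {2,3,5,6,7,8}
S ∪ Q = {2,3,4,6,7,8,9,10}
P \ (S ∪ Q) = {5}
R \ (P \ (S ∪ Q)) = {2,3,6}
(R \ (P \ (S ∪ Q))) ∩ P = {3}
(Q ∪ R) ∩ ((R \ (P \ (S ∪ Q))) ∩ P) = {3}
((Q ∪ R) ∩ ((R \ (P \ (S ∪ Q))) ∩ P))' = {2,4,5,6,7,8,9,10}
|((Q ∪ R) ∩ ((R \ (P \ (S ∪ Q))) ∩ P))'| = 8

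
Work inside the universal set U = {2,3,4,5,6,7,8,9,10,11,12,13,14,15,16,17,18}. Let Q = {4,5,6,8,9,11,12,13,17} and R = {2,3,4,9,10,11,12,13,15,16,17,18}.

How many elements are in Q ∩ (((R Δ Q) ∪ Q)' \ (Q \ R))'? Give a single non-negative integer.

9

R Δ Q = {2,3,5,6,8,10,15,16,18}
(R Δ Q) ∪ Q = {2,3,4,5,6,8,9,10,11,12,13,15,16,17,18}
((R Δ Q) ∪ Q)' = {7,14}
Q \ R = {5,6,8}
((R Δ Q) ∪ Q)' \ (Q \ R) = {7,14}
(((R Δ Q) ∪ Q)' \ (Q \ R))' = {2,3,4,5,6,8,9,10,11,12,13,15,16,17,18}
Q ∩ (((R Δ Q) ∪ Q)' \ (Q \ R))' = {4,5,6,8,9,11,12,13,17}
|Q ∩ (((R Δ Q) ∪ Q)' \ (Q \ R))'| = 9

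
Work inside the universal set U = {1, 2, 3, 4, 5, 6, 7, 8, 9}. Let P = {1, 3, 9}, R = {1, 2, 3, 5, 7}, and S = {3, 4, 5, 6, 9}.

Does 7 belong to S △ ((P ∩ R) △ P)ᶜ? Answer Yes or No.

7 ∉ P and 7 ∈ R, so 7 ∉ P ∩ R
7 ∉ (P ∩ R) and 7 ∉ P, so 7 ∉ (P ∩ R) △ P
7 ∈ ((P ∩ R) △ P)ᶜ since 7 ∉ ((P ∩ R) △ P)
7 ∉ S and 7 ∈ ((P ∩ R) △ P)ᶜ, so 7 ∈ S △ ((P ∩ R) △ P)ᶜ

Yes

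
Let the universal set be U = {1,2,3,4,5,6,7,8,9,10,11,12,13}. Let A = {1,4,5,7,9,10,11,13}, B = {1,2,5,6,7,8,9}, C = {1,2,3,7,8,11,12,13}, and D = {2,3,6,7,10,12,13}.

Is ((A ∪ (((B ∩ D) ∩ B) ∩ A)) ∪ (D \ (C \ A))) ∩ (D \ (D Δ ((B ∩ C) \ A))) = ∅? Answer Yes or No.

B ∩ D = {2,6,7}
(B ∩ D) ∩ B = {2,6,7}
((B ∩ D) ∩ B) ∩ A = {7}
A ∪ (((B ∩ D) ∩ B) ∩ A) = {1,4,5,7,9,10,11,13}
C \ A = {2,3,8,12}
D \ (C \ A) = {6,7,10,13}
(A ∪ (((B ∩ D) ∩ B) ∩ A)) ∪ (D \ (C \ A)) = {1,4,5,6,7,9,10,11,13}
B ∩ C = {1,2,7,8}
(B ∩ C) \ A = {2,8}
D Δ ((B ∩ C) \ A) = {3,6,7,8,10,12,13}
D \ (D Δ ((B ∩ C) \ A)) = {2}
{1,4,5,6,7,9,10,11,13} and {2} share no elements.

Yes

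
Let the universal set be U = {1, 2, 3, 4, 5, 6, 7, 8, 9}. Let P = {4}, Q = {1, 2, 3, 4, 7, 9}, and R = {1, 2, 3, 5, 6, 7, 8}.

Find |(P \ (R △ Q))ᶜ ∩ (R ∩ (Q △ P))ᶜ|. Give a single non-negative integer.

5

R △ Q = {4, 5, 6, 8, 9}
P \ (R △ Q) = {}
(P \ (R △ Q))ᶜ = {1, 2, 3, 4, 5, 6, 7, 8, 9}
Q △ P = {1, 2, 3, 7, 9}
R ∩ (Q △ P) = {1, 2, 3, 7}
(R ∩ (Q △ P))ᶜ = {4, 5, 6, 8, 9}
(P \ (R △ Q))ᶜ ∩ (R ∩ (Q △ P))ᶜ = {4, 5, 6, 8, 9}
|(P \ (R △ Q))ᶜ ∩ (R ∩ (Q △ P))ᶜ| = 5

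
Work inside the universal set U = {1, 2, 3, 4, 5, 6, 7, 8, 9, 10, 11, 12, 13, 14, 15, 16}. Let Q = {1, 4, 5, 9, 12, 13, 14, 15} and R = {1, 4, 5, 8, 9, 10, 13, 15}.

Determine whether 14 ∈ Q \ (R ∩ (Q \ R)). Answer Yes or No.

Yes

14 ∈ Q and 14 ∉ R, so 14 ∈ Q \ R
14 ∉ R and 14 ∈ (Q \ R), so 14 ∉ R ∩ (Q \ R)
14 ∈ Q and 14 ∉ (R ∩ (Q \ R)), so 14 ∈ Q \ (R ∩ (Q \ R))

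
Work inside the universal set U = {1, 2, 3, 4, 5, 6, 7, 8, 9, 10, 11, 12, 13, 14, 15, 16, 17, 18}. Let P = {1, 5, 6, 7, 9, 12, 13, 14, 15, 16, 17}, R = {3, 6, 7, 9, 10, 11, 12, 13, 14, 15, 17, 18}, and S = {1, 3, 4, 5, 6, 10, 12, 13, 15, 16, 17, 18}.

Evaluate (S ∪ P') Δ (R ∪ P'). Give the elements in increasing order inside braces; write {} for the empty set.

P' = {2, 3, 4, 8, 10, 11, 18}
S ∪ P' = {1, 2, 3, 4, 5, 6, 8, 10, 11, 12, 13, 15, 16, 17, 18}
R ∪ P' = {2, 3, 4, 6, 7, 8, 9, 10, 11, 12, 13, 14, 15, 17, 18}
(S ∪ P') Δ (R ∪ P') = {1, 5, 7, 9, 14, 16}

{1, 5, 7, 9, 14, 16}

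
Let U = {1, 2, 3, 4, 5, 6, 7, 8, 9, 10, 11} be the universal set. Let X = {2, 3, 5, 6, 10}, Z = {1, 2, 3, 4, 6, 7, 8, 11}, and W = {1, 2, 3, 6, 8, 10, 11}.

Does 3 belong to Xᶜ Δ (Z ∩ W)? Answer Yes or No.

Yes

3 ∈ X, so 3 ∉ Xᶜ
3 ∈ Z and 3 ∈ W, so 3 ∈ Z ∩ W
3 ∉ Xᶜ and 3 ∈ (Z ∩ W), so 3 ∈ Xᶜ Δ (Z ∩ W)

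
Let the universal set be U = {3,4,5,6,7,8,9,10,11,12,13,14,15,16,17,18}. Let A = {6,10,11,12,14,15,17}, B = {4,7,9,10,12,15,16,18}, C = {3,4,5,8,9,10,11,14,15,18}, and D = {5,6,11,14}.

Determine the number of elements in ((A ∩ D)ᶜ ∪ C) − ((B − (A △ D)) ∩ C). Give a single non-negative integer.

A ∩ D = {6,11,14}
(A ∩ D)ᶜ = {3,4,5,7,8,9,10,12,13,15,16,17,18}
(A ∩ D)ᶜ ∪ C = {3,4,5,7,8,9,10,11,12,13,14,15,16,17,18}
A △ D = {5,10,12,15,17}
B − (A △ D) = {4,7,9,16,18}
(B − (A △ D)) ∩ C = {4,9,18}
((A ∩ D)ᶜ ∪ C) − ((B − (A △ D)) ∩ C) = {3,5,7,8,10,11,12,13,14,15,16,17}
|((A ∩ D)ᶜ ∪ C) − ((B − (A △ D)) ∩ C)| = 12

12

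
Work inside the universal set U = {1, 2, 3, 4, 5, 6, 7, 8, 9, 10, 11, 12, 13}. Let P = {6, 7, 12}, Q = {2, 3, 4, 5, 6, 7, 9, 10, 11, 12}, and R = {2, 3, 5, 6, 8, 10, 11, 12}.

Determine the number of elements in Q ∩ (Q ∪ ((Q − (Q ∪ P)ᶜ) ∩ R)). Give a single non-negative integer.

Q ∪ P = {2, 3, 4, 5, 6, 7, 9, 10, 11, 12}
(Q ∪ P)ᶜ = {1, 8, 13}
Q − (Q ∪ P)ᶜ = {2, 3, 4, 5, 6, 7, 9, 10, 11, 12}
(Q − (Q ∪ P)ᶜ) ∩ R = {2, 3, 5, 6, 10, 11, 12}
Q ∪ ((Q − (Q ∪ P)ᶜ) ∩ R) = {2, 3, 4, 5, 6, 7, 9, 10, 11, 12}
Q ∩ (Q ∪ ((Q − (Q ∪ P)ᶜ) ∩ R)) = {2, 3, 4, 5, 6, 7, 9, 10, 11, 12}
|Q ∩ (Q ∪ ((Q − (Q ∪ P)ᶜ) ∩ R))| = 10

10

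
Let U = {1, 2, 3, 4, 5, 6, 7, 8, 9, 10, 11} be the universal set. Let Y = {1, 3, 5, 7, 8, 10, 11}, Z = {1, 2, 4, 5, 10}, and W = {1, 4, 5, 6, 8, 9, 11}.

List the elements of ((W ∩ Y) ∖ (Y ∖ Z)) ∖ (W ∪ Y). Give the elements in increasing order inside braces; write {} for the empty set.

{}

W ∩ Y = {1, 5, 8, 11}
Y ∖ Z = {3, 7, 8, 11}
(W ∩ Y) ∖ (Y ∖ Z) = {1, 5}
W ∪ Y = {1, 3, 4, 5, 6, 7, 8, 9, 10, 11}
((W ∩ Y) ∖ (Y ∖ Z)) ∖ (W ∪ Y) = {}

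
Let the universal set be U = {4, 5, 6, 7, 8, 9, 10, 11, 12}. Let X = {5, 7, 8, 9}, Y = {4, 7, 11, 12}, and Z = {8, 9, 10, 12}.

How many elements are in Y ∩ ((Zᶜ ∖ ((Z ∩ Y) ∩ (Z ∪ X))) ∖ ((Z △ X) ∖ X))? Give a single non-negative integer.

Zᶜ = {4, 5, 6, 7, 11}
Z ∩ Y = {12}
Z ∪ X = {5, 7, 8, 9, 10, 12}
(Z ∩ Y) ∩ (Z ∪ X) = {12}
Zᶜ ∖ ((Z ∩ Y) ∩ (Z ∪ X)) = {4, 5, 6, 7, 11}
Z △ X = {5, 7, 10, 12}
(Z △ X) ∖ X = {10, 12}
(Zᶜ ∖ ((Z ∩ Y) ∩ (Z ∪ X))) ∖ ((Z △ X) ∖ X) = {4, 5, 6, 7, 11}
Y ∩ ((Zᶜ ∖ ((Z ∩ Y) ∩ (Z ∪ X))) ∖ ((Z △ X) ∖ X)) = {4, 7, 11}
|Y ∩ ((Zᶜ ∖ ((Z ∩ Y) ∩ (Z ∪ X))) ∖ ((Z △ X) ∖ X))| = 3

3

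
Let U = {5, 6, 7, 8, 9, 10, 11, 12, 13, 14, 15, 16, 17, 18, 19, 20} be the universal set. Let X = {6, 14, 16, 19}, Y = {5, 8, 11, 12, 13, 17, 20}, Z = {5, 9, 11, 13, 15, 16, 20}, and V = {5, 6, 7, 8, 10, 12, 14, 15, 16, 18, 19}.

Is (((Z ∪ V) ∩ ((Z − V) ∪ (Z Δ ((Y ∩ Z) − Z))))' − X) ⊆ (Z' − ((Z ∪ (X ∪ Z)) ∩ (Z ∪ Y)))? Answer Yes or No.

Z ∪ V = {5, 6, 7, 8, 9, 10, 11, 12, 13, 14, 15, 16, 18, 19, 20}
Z − V = {9, 11, 13, 20}
Y ∩ Z = {5, 11, 13, 20}
(Y ∩ Z) − Z = {}
Z Δ ((Y ∩ Z) − Z) = {5, 9, 11, 13, 15, 16, 20}
(Z − V) ∪ (Z Δ ((Y ∩ Z) − Z)) = {5, 9, 11, 13, 15, 16, 20}
(Z ∪ V) ∩ ((Z − V) ∪ (Z Δ ((Y ∩ Z) − Z))) = {5, 9, 11, 13, 15, 16, 20}
((Z ∪ V) ∩ ((Z − V) ∪ (Z Δ ((Y ∩ Z) − Z))))' = {6, 7, 8, 10, 12, 14, 17, 18, 19}
((Z ∪ V) ∩ ((Z − V) ∪ (Z Δ ((Y ∩ Z) − Z))))' − X = {7, 8, 10, 12, 17, 18}
Z' = {6, 7, 8, 10, 12, 14, 17, 18, 19}
X ∪ Z = {5, 6, 9, 11, 13, 14, 15, 16, 19, 20}
Z ∪ (X ∪ Z) = {5, 6, 9, 11, 13, 14, 15, 16, 19, 20}
Z ∪ Y = {5, 8, 9, 11, 12, 13, 15, 16, 17, 20}
(Z ∪ (X ∪ Z)) ∩ (Z ∪ Y) = {5, 9, 11, 13, 15, 16, 20}
Z' − ((Z ∪ (X ∪ Z)) ∩ (Z ∪ Y)) = {6, 7, 8, 10, 12, 14, 17, 18, 19}
Every element of {7, 8, 10, 12, 17, 18} is in {6, 7, 8, 10, 12, 14, 17, 18, 19}, so ((Z ∪ V) ∩ ((Z − V) ∪ (Z Δ ((Y ∩ Z) − Z))))' − X ⊆ Z' − ((Z ∪ (X ∪ Z)) ∩ (Z ∪ Y)).

Yes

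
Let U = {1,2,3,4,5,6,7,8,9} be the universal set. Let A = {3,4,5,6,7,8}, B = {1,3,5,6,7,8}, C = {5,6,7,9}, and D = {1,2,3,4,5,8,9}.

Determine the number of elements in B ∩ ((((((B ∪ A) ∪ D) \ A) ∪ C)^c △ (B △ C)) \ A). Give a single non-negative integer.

B ∪ A = {1,3,4,5,6,7,8}
(B ∪ A) ∪ D = {1,2,3,4,5,6,7,8,9}
((B ∪ A) ∪ D) \ A = {1,2,9}
(((B ∪ A) ∪ D) \ A) ∪ C = {1,2,5,6,7,9}
((((B ∪ A) ∪ D) \ A) ∪ C)^c = {3,4,8}
B △ C = {1,3,8,9}
((((B ∪ A) ∪ D) \ A) ∪ C)^c △ (B △ C) = {1,4,9}
(((((B ∪ A) ∪ D) \ A) ∪ C)^c △ (B △ C)) \ A = {1,9}
B ∩ ((((((B ∪ A) ∪ D) \ A) ∪ C)^c △ (B △ C)) \ A) = {1}
|B ∩ ((((((B ∪ A) ∪ D) \ A) ∪ C)^c △ (B △ C)) \ A)| = 1

1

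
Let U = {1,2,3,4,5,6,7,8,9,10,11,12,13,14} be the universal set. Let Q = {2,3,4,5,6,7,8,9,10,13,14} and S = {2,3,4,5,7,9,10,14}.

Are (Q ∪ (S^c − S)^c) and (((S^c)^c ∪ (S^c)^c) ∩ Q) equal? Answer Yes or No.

No

S^c = {1,6,8,11,12,13}
S^c − S = {1,6,8,11,12,13}
(S^c − S)^c = {2,3,4,5,7,9,10,14}
Q ∪ (S^c − S)^c = {2,3,4,5,6,7,8,9,10,13,14}
(S^c)^c = {2,3,4,5,7,9,10,14}
(S^c)^c ∪ (S^c)^c = {2,3,4,5,7,9,10,14}
((S^c)^c ∪ (S^c)^c) ∩ Q = {2,3,4,5,7,9,10,14}
6 ∈ Q ∪ (S^c − S)^c but 6 ∉ ((S^c)^c ∪ (S^c)^c) ∩ Q, so they differ.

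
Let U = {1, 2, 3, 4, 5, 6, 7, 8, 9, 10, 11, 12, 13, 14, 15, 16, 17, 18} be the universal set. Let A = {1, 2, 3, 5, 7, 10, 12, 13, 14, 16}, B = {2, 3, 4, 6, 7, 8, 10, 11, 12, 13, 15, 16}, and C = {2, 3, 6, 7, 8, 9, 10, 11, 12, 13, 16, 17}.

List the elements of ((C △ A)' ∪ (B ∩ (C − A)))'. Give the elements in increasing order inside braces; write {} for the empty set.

C △ A = {1, 5, 6, 8, 9, 11, 14, 17}
(C △ A)' = {2, 3, 4, 7, 10, 12, 13, 15, 16, 18}
C − A = {6, 8, 9, 11, 17}
B ∩ (C − A) = {6, 8, 11}
(C △ A)' ∪ (B ∩ (C − A)) = {2, 3, 4, 6, 7, 8, 10, 11, 12, 13, 15, 16, 18}
((C △ A)' ∪ (B ∩ (C − A)))' = {1, 5, 9, 14, 17}

{1, 5, 9, 14, 17}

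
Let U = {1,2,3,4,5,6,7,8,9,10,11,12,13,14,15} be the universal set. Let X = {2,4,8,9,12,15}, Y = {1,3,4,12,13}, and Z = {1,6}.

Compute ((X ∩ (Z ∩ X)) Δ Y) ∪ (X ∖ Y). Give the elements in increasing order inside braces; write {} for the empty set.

{1,2,3,4,8,9,12,13,15}

Z ∩ X = {}
X ∩ (Z ∩ X) = {}
(X ∩ (Z ∩ X)) Δ Y = {1,3,4,12,13}
X ∖ Y = {2,8,9,15}
((X ∩ (Z ∩ X)) Δ Y) ∪ (X ∖ Y) = {1,2,3,4,8,9,12,13,15}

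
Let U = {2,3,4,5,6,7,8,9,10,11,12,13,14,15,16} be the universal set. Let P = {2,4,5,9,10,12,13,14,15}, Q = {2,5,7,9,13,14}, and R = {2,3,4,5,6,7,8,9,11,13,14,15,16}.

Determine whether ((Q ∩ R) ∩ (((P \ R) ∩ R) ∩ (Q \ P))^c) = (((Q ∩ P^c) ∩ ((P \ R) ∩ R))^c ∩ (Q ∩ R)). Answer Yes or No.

Yes

Q ∩ R = {2,5,7,9,13,14}
P \ R = {10,12}
(P \ R) ∩ R = {}
Q \ P = {7}
((P \ R) ∩ R) ∩ (Q \ P) = {}
(((P \ R) ∩ R) ∩ (Q \ P))^c = {2,3,4,5,6,7,8,9,10,11,12,13,14,15,16}
(Q ∩ R) ∩ (((P \ R) ∩ R) ∩ (Q \ P))^c = {2,5,7,9,13,14}
P^c = {3,6,7,8,11,16}
Q ∩ P^c = {7}
(Q ∩ P^c) ∩ ((P \ R) ∩ R) = {}
((Q ∩ P^c) ∩ ((P \ R) ∩ R))^c = {2,3,4,5,6,7,8,9,10,11,12,13,14,15,16}
((Q ∩ P^c) ∩ ((P \ R) ∩ R))^c ∩ (Q ∩ R) = {2,5,7,9,13,14}
Both equal {2,5,7,9,13,14}, so (Q ∩ R) ∩ (((P \ R) ∩ R) ∩ (Q \ P))^c = ((Q ∩ P^c) ∩ ((P \ R) ∩ R))^c ∩ (Q ∩ R).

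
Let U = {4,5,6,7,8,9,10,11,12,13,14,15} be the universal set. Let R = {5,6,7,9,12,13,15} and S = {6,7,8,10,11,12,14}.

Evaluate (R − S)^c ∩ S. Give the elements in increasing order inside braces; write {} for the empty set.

R − S = {5,9,13,15}
(R − S)^c = {4,6,7,8,10,11,12,14}
(R − S)^c ∩ S = {6,7,8,10,11,12,14}

{6,7,8,10,11,12,14}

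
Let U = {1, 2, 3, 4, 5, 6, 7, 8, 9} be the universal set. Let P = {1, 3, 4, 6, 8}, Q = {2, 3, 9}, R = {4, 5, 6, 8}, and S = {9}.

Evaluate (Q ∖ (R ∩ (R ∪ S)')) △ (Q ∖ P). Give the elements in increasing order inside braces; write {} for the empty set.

R ∪ S = {4, 5, 6, 8, 9}
(R ∪ S)' = {1, 2, 3, 7}
R ∩ (R ∪ S)' = {}
Q ∖ (R ∩ (R ∪ S)') = {2, 3, 9}
Q ∖ P = {2, 9}
(Q ∖ (R ∩ (R ∪ S)')) △ (Q ∖ P) = {3}

{3}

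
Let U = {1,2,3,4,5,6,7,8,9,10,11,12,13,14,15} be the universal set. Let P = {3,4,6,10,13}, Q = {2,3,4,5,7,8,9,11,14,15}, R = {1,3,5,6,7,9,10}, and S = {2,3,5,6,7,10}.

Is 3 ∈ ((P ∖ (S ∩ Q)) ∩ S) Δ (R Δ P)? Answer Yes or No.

No

3 ∈ S and 3 ∈ Q, so 3 ∈ S ∩ Q
3 ∈ P and 3 ∈ (S ∩ Q), so 3 ∉ P ∖ (S ∩ Q)
3 ∉ (P ∖ (S ∩ Q)) and 3 ∈ S, so 3 ∉ (P ∖ (S ∩ Q)) ∩ S
3 ∈ R and 3 ∈ P, so 3 ∉ R Δ P
3 ∉ ((P ∖ (S ∩ Q)) ∩ S) and 3 ∉ (R Δ P), so 3 ∉ ((P ∖ (S ∩ Q)) ∩ S) Δ (R Δ P)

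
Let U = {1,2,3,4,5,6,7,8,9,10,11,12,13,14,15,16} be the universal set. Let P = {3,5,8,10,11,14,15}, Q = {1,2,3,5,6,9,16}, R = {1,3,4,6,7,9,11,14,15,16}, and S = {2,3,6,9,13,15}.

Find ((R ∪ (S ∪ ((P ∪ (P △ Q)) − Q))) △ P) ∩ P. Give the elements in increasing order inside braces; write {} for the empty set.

P △ Q = {1,2,6,8,9,10,11,14,15,16}
P ∪ (P △ Q) = {1,2,3,5,6,8,9,10,11,14,15,16}
(P ∪ (P △ Q)) − Q = {8,10,11,14,15}
S ∪ ((P ∪ (P △ Q)) − Q) = {2,3,6,8,9,10,11,13,14,15}
R ∪ (S ∪ ((P ∪ (P △ Q)) − Q)) = {1,2,3,4,6,7,8,9,10,11,13,14,15,16}
(R ∪ (S ∪ ((P ∪ (P △ Q)) − Q))) △ P = {1,2,4,5,6,7,9,13,16}
((R ∪ (S ∪ ((P ∪ (P △ Q)) − Q))) △ P) ∩ P = {5}

{5}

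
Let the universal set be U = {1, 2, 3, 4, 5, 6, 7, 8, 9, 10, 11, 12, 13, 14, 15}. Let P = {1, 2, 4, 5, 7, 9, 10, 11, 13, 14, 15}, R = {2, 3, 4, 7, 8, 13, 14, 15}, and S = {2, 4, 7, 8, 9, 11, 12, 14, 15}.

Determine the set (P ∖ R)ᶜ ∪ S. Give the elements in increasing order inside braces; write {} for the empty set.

{2, 3, 4, 6, 7, 8, 9, 11, 12, 13, 14, 15}

P ∖ R = {1, 5, 9, 10, 11}
(P ∖ R)ᶜ = {2, 3, 4, 6, 7, 8, 12, 13, 14, 15}
(P ∖ R)ᶜ ∪ S = {2, 3, 4, 6, 7, 8, 9, 11, 12, 13, 14, 15}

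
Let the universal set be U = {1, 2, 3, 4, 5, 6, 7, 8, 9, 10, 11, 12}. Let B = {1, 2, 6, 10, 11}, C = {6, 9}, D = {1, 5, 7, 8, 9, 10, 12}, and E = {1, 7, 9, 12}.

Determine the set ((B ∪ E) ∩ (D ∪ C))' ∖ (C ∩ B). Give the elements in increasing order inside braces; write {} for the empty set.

{2, 3, 4, 5, 8, 11}

B ∪ E = {1, 2, 6, 7, 9, 10, 11, 12}
D ∪ C = {1, 5, 6, 7, 8, 9, 10, 12}
(B ∪ E) ∩ (D ∪ C) = {1, 6, 7, 9, 10, 12}
((B ∪ E) ∩ (D ∪ C))' = {2, 3, 4, 5, 8, 11}
C ∩ B = {6}
((B ∪ E) ∩ (D ∪ C))' ∖ (C ∩ B) = {2, 3, 4, 5, 8, 11}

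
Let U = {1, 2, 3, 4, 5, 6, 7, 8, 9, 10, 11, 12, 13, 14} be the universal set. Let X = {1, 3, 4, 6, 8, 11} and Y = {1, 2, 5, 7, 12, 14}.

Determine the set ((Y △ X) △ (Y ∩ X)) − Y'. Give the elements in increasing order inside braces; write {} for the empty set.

Y △ X = {2, 3, 4, 5, 6, 7, 8, 11, 12, 14}
Y ∩ X = {1}
(Y △ X) △ (Y ∩ X) = {1, 2, 3, 4, 5, 6, 7, 8, 11, 12, 14}
Y' = {3, 4, 6, 8, 9, 10, 11, 13}
((Y △ X) △ (Y ∩ X)) − Y' = {1, 2, 5, 7, 12, 14}

{1, 2, 5, 7, 12, 14}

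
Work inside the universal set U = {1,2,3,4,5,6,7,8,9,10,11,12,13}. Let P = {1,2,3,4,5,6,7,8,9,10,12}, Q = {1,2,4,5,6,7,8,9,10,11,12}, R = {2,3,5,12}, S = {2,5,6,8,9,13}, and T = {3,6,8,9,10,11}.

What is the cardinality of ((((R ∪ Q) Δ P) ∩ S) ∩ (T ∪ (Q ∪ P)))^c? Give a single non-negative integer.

13

R ∪ Q = {1,2,3,4,5,6,7,8,9,10,11,12}
(R ∪ Q) Δ P = {11}
((R ∪ Q) Δ P) ∩ S = {}
Q ∪ P = {1,2,3,4,5,6,7,8,9,10,11,12}
T ∪ (Q ∪ P) = {1,2,3,4,5,6,7,8,9,10,11,12}
(((R ∪ Q) Δ P) ∩ S) ∩ (T ∪ (Q ∪ P)) = {}
((((R ∪ Q) Δ P) ∩ S) ∩ (T ∪ (Q ∪ P)))^c = {1,2,3,4,5,6,7,8,9,10,11,12,13}
|((((R ∪ Q) Δ P) ∩ S) ∩ (T ∪ (Q ∪ P)))^c| = 13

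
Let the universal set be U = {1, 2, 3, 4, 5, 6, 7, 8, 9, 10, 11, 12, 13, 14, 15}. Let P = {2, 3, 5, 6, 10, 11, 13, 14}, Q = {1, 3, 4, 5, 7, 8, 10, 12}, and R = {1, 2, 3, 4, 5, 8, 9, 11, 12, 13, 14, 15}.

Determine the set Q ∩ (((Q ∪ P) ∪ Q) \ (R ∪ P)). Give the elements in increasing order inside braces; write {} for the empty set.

Q ∪ P = {1, 2, 3, 4, 5, 6, 7, 8, 10, 11, 12, 13, 14}
(Q ∪ P) ∪ Q = {1, 2, 3, 4, 5, 6, 7, 8, 10, 11, 12, 13, 14}
R ∪ P = {1, 2, 3, 4, 5, 6, 8, 9, 10, 11, 12, 13, 14, 15}
((Q ∪ P) ∪ Q) \ (R ∪ P) = {7}
Q ∩ (((Q ∪ P) ∪ Q) \ (R ∪ P)) = {7}

{7}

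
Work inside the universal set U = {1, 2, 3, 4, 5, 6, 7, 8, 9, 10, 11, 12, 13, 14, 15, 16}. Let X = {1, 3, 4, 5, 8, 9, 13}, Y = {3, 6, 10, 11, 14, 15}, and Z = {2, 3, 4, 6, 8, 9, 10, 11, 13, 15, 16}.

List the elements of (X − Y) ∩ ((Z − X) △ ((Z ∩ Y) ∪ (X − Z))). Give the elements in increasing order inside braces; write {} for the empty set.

X − Y = {1, 4, 5, 8, 9, 13}
Z − X = {2, 6, 10, 11, 15, 16}
Z ∩ Y = {3, 6, 10, 11, 15}
X − Z = {1, 5}
(Z ∩ Y) ∪ (X − Z) = {1, 3, 5, 6, 10, 11, 15}
(Z − X) △ ((Z ∩ Y) ∪ (X − Z)) = {1, 2, 3, 5, 16}
(X − Y) ∩ ((Z − X) △ ((Z ∩ Y) ∪ (X − Z))) = {1, 5}

{1, 5}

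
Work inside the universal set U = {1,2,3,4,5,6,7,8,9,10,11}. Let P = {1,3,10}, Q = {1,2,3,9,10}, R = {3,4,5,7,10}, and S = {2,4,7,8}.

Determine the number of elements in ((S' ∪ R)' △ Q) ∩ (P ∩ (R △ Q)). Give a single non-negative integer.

S' = {1,3,5,6,9,10,11}
S' ∪ R = {1,3,4,5,6,7,9,10,11}
(S' ∪ R)' = {2,8}
(S' ∪ R)' △ Q = {1,3,8,9,10}
R △ Q = {1,2,4,5,7,9}
P ∩ (R △ Q) = {1}
((S' ∪ R)' △ Q) ∩ (P ∩ (R △ Q)) = {1}
|((S' ∪ R)' △ Q) ∩ (P ∩ (R △ Q))| = 1

1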